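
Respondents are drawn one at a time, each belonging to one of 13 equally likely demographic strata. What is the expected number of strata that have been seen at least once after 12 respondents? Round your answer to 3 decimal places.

For each stratum, P(seen in 12 respondents) = 1 - (12/13)^12 = 0.6173.
By linearity of expectation, E[distinct seen] = 13·(1 - (12/13)^12) = 8.0249.

8.025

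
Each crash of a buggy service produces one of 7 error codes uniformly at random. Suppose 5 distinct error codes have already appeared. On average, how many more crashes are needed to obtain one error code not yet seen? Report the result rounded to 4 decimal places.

The number of crashes until the next new error code is geometric with success probability 2/7, so its mean is 7/2.
E = 7/2 = 3.50000.

3.5000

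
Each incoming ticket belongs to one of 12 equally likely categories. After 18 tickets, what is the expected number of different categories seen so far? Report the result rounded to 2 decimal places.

9.49

For each category, P(seen in 18 tickets) = 1 - (11/12)^18 = 0.791.
By linearity of expectation, E[distinct seen] = 12·(1 - (11/12)^18) = 9.494.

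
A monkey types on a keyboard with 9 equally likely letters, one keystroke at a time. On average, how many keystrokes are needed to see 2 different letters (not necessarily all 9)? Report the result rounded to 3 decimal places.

Going from k to k+1 distinct takes a geometric number of keystrokes with mean 9/(9-k).
Sum over k = 0,...,1: E = 9/9 + 9/8 = 2.1250.

2.125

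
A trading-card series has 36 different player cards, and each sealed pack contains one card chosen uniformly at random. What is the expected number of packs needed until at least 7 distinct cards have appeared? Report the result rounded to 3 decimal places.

Going from k to k+1 distinct takes a geometric number of packs with mean 36/(36-k).
Sum over k = 0,...,6: E = 36/36 + 36/35 + 36/34 + ... + 36/31 + 36/30 = 7.6646.

7.665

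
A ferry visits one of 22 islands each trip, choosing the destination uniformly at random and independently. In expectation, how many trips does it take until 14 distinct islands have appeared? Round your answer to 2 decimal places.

Going from k to k+1 distinct takes a geometric number of trips with mean 22/(22-k).
Sum over k = 0,...,13: E = 22/22 + 22/21 + 22/20 + ... + 22/10 + 22/9 = 21.405.

21.41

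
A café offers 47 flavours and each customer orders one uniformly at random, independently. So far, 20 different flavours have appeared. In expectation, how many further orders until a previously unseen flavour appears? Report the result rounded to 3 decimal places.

The number of orders until the next new flavour is geometric with success probability 27/47, so its mean is 47/27.
E = 47/27 = 1.7407.

1.741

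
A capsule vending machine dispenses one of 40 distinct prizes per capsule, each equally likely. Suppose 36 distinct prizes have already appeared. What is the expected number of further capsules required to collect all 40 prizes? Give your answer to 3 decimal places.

83.333

From k distinct to k+1 distinct takes on average 40/(40-k) capsules.
Sum over k = 36,...,39: E = 40/4 + 40/3 + 40/2 + 40/1 = 83.3333.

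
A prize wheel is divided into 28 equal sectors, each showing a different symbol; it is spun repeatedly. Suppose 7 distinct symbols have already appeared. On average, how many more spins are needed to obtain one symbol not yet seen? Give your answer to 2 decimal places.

The number of spins until the next new symbol is geometric with success probability 21/28, so its mean is 28/21.
E = 28/21 = 1.333.

1.33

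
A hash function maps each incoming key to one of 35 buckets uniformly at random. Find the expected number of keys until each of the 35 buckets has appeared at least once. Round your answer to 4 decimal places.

145.1373

Split into phases: going from k distinct to k+1 distinct takes on average 35/(35-k) keys.
E[T] = 35/35 + 35/34 + 35/33 + ... + 35/2 + 35/1 = 35·H_{35}.
H_{35} = 4.14678, so E[T] = 145.13735.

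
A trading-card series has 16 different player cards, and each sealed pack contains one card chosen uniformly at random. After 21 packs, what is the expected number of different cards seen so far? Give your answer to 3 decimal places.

For each card, P(seen in 21 packs) = 1 - (15/16)^21 = 0.7421.
By linearity of expectation, E[distinct seen] = 16·(1 - (15/16)^21) = 11.8741.

11.874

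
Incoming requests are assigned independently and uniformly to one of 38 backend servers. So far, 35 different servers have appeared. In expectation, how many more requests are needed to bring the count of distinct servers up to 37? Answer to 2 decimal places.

31.67

With k distinct servers already seen, the next new one takes an expected 38/(38-k) requests.
Sum over k = 35,...,36: E = 38/3 + 38/2 = 31.667.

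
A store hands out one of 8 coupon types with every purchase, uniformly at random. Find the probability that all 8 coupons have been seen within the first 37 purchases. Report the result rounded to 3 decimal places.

0.943

By inclusion–exclusion over which coupons are missing,
P(all seen) = Σ_{j=0}^{8} (-1)^j C(8,j)((8-j)/8)^37
= 1.0000 - 0.0572 + 0.0007 - 0.0000 + 0.0000 - 0.0000 + 0.0000 - 0.0000 + 0.0000
= 0.9435.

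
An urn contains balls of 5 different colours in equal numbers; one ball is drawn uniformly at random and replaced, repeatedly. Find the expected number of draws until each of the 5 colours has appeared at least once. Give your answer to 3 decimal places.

The wait to go from k to k+1 distinct colours is geometric with mean 5/(5-k).
E[T] = 5/5 + 5/4 + 5/3 + 5/2 + 5/1 = 5·H_{5}.
H_{5} = 2.2833, so E[T] = 11.4167.

11.417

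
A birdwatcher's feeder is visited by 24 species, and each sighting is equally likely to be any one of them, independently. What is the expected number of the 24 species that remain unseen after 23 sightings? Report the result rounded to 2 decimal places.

9.02

For each species, P(unseen after 23) = (23/24)^23 = 0.376.
By linearity of expectation, E[unseen] = 24·(23/24)^23 = 9.018.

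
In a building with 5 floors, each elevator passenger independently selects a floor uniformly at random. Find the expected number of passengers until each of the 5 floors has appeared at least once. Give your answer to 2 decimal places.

After k distinct floors have appeared, the next passenger gives a new one with probability (5-k)/5, so the expected wait for the (k+1)-th is 5/(5-k).
E[T] = 5/5 + 5/4 + 5/3 + 5/2 + 5/1 = 5·H_{5}.
H_{5} = 2.283, so E[T] = 11.417.

11.42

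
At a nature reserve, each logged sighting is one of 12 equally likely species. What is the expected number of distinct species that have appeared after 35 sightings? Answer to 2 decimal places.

11.43

For each species, P(seen in 35 sightings) = 1 - (11/12)^35 = 0.952.
By linearity of expectation, E[distinct seen] = 12·(1 - (11/12)^35) = 11.429.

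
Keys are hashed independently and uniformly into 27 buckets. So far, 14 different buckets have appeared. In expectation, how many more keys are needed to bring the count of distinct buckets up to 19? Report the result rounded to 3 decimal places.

12.481

From k distinct to k+1 distinct takes on average 27/(27-k) keys.
Sum over k = 14,...,18: E = 27/13 + 27/12 + 27/11 + 27/10 + 27/9 = 12.4815.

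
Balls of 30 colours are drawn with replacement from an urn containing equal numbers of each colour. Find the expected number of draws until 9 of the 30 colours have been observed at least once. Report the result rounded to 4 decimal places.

10.4889

With k distinct colours already seen, the next new one arrives after an expected 30/(30-k) draws.
Sum over k = 0,...,8: E = 30/30 + 30/29 + 30/28 + ... + 30/23 + 30/22 = 10.48885.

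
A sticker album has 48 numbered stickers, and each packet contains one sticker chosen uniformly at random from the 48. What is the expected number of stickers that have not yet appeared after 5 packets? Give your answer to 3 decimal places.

For each sticker, P(unseen after 5) = (47/48)^5 = 0.9001.
By linearity of expectation, E[unseen] = 48·(47/48)^5 = 43.2040.

43.204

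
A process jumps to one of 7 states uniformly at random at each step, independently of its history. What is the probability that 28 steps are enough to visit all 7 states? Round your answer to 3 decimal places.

0.908

Let A_i be the event that state i is missing after 28 steps. By inclusion–exclusion on the A_i,
P(all seen) = Σ_{j=0}^{7} (-1)^j C(7,j)((7-j)/7)^28
= 1.0000 - 0.0935 + 0.0017 - 0.0000 + 0.0000 - 0.0000 + 0.0000 - 0.0000
= 0.9082.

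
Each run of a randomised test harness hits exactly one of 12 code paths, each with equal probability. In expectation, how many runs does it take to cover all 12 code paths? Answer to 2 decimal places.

The wait to go from k to k+1 distinct code paths is geometric with mean 12/(12-k).
E[T] = 12/12 + 12/11 + 12/10 + ... + 12/2 + 12/1 = 12·H_{12}.
H_{12} = 3.103, so E[T] = 37.239.

37.24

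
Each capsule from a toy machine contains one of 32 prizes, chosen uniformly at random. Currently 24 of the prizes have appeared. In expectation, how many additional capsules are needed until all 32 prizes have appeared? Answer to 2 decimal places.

With k distinct prizes already seen, the next new one takes an expected 32/(32-k) capsules.
Sum over k = 24,...,31: E = 32/8 + 32/7 + 32/6 + ... + 32/2 + 32/1 = 86.971.

86.97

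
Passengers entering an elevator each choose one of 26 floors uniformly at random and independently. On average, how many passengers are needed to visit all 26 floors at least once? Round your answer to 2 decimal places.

100.21

Split into phases: going from k distinct to k+1 distinct takes on average 26/(26-k) passengers.
E[T] = 26/26 + 26/25 + 26/24 + ... + 26/2 + 26/1 = 26·H_{26}.
H_{26} = 3.854, so E[T] = 100.215.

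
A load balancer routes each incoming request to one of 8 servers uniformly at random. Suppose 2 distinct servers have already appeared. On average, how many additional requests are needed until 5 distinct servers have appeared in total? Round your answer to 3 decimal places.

From k distinct to k+1 distinct takes on average 8/(8-k) requests.
Sum over k = 2,...,4: E = 8/6 + 8/5 + 8/4 = 4.9333.

4.933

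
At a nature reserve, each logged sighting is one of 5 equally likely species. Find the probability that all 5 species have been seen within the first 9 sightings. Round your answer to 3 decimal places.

Let A_i be the event that species i is missing after 9 sightings. By inclusion–exclusion on the A_i,
P(all seen) = Σ_{j=0}^{5} (-1)^j C(5,j)((5-j)/5)^9
= 1.0000 - 0.6711 + 0.1008 - 0.0026 + 0.0000 - 0.0000
= 0.4271.

0.427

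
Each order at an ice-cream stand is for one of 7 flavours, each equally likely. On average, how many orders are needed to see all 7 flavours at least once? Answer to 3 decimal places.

18.150

The wait to go from k to k+1 distinct flavours is geometric with mean 7/(7-k).
E[T] = 7/7 + 7/6 + 7/5 + ... + 7/2 + 7/1 = 7·H_{7}.
H_{7} = 2.5929, so E[T] = 18.1500.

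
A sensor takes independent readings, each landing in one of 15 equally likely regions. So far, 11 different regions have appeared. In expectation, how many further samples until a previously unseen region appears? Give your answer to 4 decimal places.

The number of samples until the next new region is geometric with success probability 4/15, so its mean is 15/4.
E = 15/4 = 3.75000.

3.7500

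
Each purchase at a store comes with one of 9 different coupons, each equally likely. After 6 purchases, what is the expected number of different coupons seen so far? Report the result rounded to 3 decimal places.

For each coupon, P(seen in 6 purchases) = 1 - (8/9)^6 = 0.5067.
By linearity of expectation, E[distinct seen] = 9·(1 - (8/9)^6) = 4.5606.

4.561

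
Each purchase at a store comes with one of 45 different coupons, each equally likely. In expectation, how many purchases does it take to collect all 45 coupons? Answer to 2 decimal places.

After k distinct coupons have appeared, the next purchase gives a new one with probability (45-k)/45, so the expected wait for the (k+1)-th is 45/(45-k).
E[T] = 45/45 + 45/44 + 45/43 + ... + 45/2 + 45/1 = 45·H_{45}.
H_{45} = 4.395, so E[T] = 197.773.

197.77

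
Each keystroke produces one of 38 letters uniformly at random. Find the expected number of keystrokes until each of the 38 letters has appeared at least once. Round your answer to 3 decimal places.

Split into phases: going from k distinct to k+1 distinct takes on average 38/(38-k) keystrokes.
E[T] = 38/38 + 38/37 + 38/36 + ... + 38/2 + 38/1 = 38·H_{38}.
H_{38} = 4.2279, so E[T] = 160.6603.

160.660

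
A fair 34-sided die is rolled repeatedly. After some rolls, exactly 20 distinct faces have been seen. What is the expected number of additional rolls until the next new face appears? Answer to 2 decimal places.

Each roll yields a new face with probability (34-20)/34 = 14/34, so the wait is geometric with mean 34/14.
E = 34/14 = 2.429.

2.43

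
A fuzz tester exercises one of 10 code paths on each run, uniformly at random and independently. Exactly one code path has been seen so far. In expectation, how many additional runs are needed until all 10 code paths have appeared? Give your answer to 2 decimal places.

With k distinct code paths already seen, the next new one takes an expected 10/(10-k) runs.
Sum over k = 1,...,9: E = 10/9 + 10/8 + 10/7 + ... + 10/2 + 10/1 = 28.290.

28.29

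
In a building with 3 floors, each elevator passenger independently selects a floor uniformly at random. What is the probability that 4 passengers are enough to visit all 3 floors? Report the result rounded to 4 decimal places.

By inclusion–exclusion over which floors are missing,
P(all seen) = Σ_{j=0}^{3} (-1)^j C(3,j)((3-j)/3)^4
= 1.00000 - 0.59259 + 0.03704 - 0.00000
= 0.44444.

0.4444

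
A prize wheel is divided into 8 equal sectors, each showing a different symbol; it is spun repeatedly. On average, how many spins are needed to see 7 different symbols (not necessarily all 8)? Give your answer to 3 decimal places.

13.743

Going from k to k+1 distinct takes a geometric number of spins with mean 8/(8-k).
Sum over k = 0,...,6: E = 8/8 + 8/7 + 8/6 + ... + 8/3 + 8/2 = 13.7429.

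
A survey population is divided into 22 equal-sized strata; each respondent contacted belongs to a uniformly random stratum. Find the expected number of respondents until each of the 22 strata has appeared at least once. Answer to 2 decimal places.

81.20

After k distinct strata have appeared, the next respondent gives a new one with probability (22-k)/22, so the expected wait for the (k+1)-th is 22/(22-k).
E[T] = 22/22 + 22/21 + 22/20 + ... + 22/2 + 22/1 = 22·H_{22}.
H_{22} = 3.691, so E[T] = 81.198.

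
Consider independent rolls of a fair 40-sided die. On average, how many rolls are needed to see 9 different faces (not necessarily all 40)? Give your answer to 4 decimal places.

Going from k to k+1 distinct takes a geometric number of rolls with mean 40/(40-k).
Sum over k = 0,...,8: E = 40/40 + 40/39 + 40/38 + ... + 40/33 + 40/32 = 10.05191.

10.0519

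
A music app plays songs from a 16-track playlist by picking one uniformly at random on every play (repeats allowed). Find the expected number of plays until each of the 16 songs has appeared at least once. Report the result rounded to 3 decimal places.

54.092

The wait to go from k to k+1 distinct songs is geometric with mean 16/(16-k).
E[T] = 16/16 + 16/15 + 16/14 + ... + 16/2 + 16/1 = 16·H_{16}.
H_{16} = 3.3807, so E[T] = 54.0917.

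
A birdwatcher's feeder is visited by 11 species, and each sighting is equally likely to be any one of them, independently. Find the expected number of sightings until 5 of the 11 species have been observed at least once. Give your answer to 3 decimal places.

Going from k to k+1 distinct takes a geometric number of sightings with mean 11/(11-k).
Sum over k = 0,...,4: E = 11/11 + 11/10 + 11/9 + 11/8 + 11/7 = 6.2687.

6.269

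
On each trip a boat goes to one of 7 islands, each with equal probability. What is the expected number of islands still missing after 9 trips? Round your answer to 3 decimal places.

1.748

For each island, P(unseen after 9) = (6/7)^9 = 0.2497.
By linearity of expectation, E[unseen] = 7·(6/7)^9 = 1.7481.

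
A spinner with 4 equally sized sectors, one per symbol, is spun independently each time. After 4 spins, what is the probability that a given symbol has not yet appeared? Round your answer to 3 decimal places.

On each spin the fixed symbol fails to appear with probability 3/4.
P(still missing after 4) = (3/4)^4 = 0.3164.

0.316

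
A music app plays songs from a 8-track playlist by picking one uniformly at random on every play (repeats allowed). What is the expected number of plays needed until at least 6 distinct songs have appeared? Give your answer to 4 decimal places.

9.7429

Going from k to k+1 distinct takes a geometric number of plays with mean 8/(8-k).
Sum over k = 0,...,5: E = 8/8 + 8/7 + 8/6 + 8/5 + 8/4 + 8/3 = 9.74286.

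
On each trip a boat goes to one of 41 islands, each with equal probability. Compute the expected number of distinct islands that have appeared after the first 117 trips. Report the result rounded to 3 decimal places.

For each island, P(seen in 117 trips) = 1 - (40/41)^117 = 0.9444.
By linearity of expectation, E[distinct seen] = 41·(1 - (40/41)^117) = 38.7192.

38.719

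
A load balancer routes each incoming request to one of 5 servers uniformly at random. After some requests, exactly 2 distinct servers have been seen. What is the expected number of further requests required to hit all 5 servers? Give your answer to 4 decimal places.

9.1667

The wait to go from k to k+1 distinct servers is geometric with mean 5/(5-k).
Sum over k = 2,...,4: E = 5/3 + 5/2 + 5/1 = 9.16667.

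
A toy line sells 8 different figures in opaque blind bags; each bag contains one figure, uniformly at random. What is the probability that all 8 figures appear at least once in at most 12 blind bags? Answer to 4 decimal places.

0.0933

By inclusion–exclusion over which figures are missing,
P(all seen) = Σ_{j=0}^{8} (-1)^j C(8,j)((8-j)/8)^12
= 1.00000 - 1.61134 + 0.88694 - 0.19895 + 0.01709 - 0.00043 + 0.00000 - 0.00000 + 0.00000
= 0.09331.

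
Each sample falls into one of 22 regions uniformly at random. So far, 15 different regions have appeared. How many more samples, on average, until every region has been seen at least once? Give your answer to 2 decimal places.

From k distinct to k+1 distinct takes on average 22/(22-k) samples.
Sum over k = 15,...,21: E = 22/7 + 22/6 + 22/5 + ... + 22/2 + 22/1 = 57.043.

57.04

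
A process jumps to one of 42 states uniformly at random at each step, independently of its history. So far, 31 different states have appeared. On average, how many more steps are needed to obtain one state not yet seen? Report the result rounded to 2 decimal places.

Each step yields a new state with probability (42-31)/42 = 11/42, so the wait is geometric with mean 42/11.
E = 42/11 = 3.818.

3.82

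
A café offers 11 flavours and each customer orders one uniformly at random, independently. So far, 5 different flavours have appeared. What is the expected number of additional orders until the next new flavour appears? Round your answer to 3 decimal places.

1.833

The number of orders until the next new flavour is geometric with success probability 6/11, so its mean is 11/6.
E = 11/6 = 1.8333.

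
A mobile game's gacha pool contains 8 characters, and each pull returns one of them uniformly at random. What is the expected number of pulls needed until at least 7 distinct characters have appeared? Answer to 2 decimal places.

With k distinct characters already seen, the next new one arrives after an expected 8/(8-k) pulls.
Sum over k = 0,...,6: E = 8/8 + 8/7 + 8/6 + ... + 8/3 + 8/2 = 13.743.

13.74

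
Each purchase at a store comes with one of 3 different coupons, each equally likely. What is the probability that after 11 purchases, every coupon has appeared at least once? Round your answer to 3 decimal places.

0.965

By inclusion–exclusion over which coupons are missing,
P(all seen) = Σ_{j=0}^{3} (-1)^j C(3,j)((3-j)/3)^11
= 1.0000 - 0.0347 + 0.0000 - 0.0000
= 0.9653.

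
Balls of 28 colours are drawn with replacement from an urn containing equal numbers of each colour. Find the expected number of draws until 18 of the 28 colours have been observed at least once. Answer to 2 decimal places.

With k distinct colours already seen, the next new one arrives after an expected 28/(28-k) draws.
Sum over k = 0,...,17: E = 28/28 + 28/27 + 28/26 + ... + 28/12 + 28/11 = 27.950.

27.95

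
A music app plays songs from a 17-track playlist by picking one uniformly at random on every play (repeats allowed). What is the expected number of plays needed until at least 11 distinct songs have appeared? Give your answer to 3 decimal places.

Going from k to k+1 distinct takes a geometric number of plays with mean 17/(17-k).
Sum over k = 0,...,10: E = 17/17 + 17/16 + 17/15 + ... + 17/8 + 17/7 = 16.8224.

16.822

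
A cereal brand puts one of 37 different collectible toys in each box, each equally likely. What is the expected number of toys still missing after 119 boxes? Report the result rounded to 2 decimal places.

For each toy, P(unseen after 119) = (36/37)^119 = 0.038.
By linearity of expectation, E[unseen] = 37·(36/37)^119 = 1.420.

1.42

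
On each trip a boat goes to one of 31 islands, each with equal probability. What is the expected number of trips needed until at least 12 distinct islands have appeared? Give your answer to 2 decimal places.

Going from k to k+1 distinct takes a geometric number of trips with mean 31/(31-k).
Sum over k = 0,...,11: E = 31/31 + 31/30 + 31/29 + ... + 31/21 + 31/20 = 14.865.

14.86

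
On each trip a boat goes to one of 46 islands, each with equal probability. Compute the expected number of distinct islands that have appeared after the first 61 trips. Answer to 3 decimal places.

33.964

For each island, P(seen in 61 trips) = 1 - (45/46)^61 = 0.7383.
By linearity of expectation, E[distinct seen] = 46·(1 - (45/46)^61) = 33.9637.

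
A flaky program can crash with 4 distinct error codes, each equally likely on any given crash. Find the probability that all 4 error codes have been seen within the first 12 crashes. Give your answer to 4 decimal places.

Let A_i be the event that error code i is missing after 12 crashes. By inclusion–exclusion on the A_i,
P(all seen) = Σ_{j=0}^{4} (-1)^j C(4,j)((4-j)/4)^12
= 1.00000 - 0.12671 + 0.00146 - 0.00000 + 0.00000
= 0.87476.

0.8748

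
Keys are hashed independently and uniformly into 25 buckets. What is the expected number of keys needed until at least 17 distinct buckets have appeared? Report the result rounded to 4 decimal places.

27.4525

With k distinct buckets already seen, the next new one arrives after an expected 25/(25-k) keys.
Sum over k = 0,...,16: E = 25/25 + 25/24 + 25/23 + ... + 25/10 + 25/9 = 27.45253.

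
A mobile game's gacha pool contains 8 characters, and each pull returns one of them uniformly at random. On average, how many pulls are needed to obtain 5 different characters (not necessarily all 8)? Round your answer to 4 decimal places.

With k distinct characters already seen, the next new one arrives after an expected 8/(8-k) pulls.
Sum over k = 0,...,4: E = 8/8 + 8/7 + 8/6 + 8/5 + 8/4 = 7.07619.

7.0762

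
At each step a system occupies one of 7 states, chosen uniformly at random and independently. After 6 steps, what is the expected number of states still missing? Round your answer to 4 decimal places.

2.7760

For each state, P(unseen after 6) = (6/7)^6 = 0.39657.
By linearity of expectation, E[unseen] = 7·(6/7)^6 = 2.77599.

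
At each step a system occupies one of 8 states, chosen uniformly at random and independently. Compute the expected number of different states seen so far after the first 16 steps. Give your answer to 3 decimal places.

For each state, P(seen in 16 steps) = 1 - (7/8)^16 = 0.8819.
By linearity of expectation, E[distinct seen] = 8·(1 - (7/8)^16) = 7.0555.

7.055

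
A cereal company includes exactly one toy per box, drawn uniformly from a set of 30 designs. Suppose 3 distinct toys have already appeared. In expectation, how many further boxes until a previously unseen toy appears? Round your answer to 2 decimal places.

The number of boxes until the next new toy is geometric with success probability 27/30, so its mean is 30/27.
E = 30/27 = 1.111.

1.11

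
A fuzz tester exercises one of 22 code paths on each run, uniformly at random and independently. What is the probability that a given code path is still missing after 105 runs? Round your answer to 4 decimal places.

Each run misses the fixed code path with probability (22-1)/22 = 21/22, independently.
P(still missing after 105) = (21/22)^105 = 0.00756.

0.0076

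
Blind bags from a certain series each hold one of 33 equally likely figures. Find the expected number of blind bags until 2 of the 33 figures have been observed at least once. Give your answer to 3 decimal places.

Going from k to k+1 distinct takes a geometric number of blind bags with mean 33/(33-k).
Sum over k = 0,...,1: E = 33/33 + 33/32 = 2.0313.

2.031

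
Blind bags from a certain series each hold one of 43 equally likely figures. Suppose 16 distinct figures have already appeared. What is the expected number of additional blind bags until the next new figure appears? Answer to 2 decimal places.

The number of blind bags until the next new figure is geometric with success probability 27/43, so its mean is 43/27.
E = 43/27 = 1.593.

1.59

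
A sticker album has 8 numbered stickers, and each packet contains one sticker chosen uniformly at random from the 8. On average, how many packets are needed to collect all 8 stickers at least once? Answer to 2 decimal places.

Split into phases: going from k distinct to k+1 distinct takes on average 8/(8-k) packets.
E[T] = 8/8 + 8/7 + 8/6 + ... + 8/2 + 8/1 = 8·H_{8}.
H_{8} = 2.718, so E[T] = 21.743.

21.74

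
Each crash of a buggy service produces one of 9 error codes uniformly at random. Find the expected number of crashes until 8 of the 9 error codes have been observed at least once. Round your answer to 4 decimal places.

16.4607

With k distinct error codes already seen, the next new one arrives after an expected 9/(9-k) crashes.
Sum over k = 0,...,7: E = 9/9 + 9/8 + 9/7 + ... + 9/3 + 9/2 = 16.46071.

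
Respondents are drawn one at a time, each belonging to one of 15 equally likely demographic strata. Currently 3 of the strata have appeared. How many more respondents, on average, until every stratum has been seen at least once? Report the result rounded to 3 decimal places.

With k distinct strata already seen, the next new one takes an expected 15/(15-k) respondents.
Sum over k = 3,...,14: E = 15/12 + 15/11 + 15/10 + ... + 15/2 + 15/1 = 46.5482.

46.548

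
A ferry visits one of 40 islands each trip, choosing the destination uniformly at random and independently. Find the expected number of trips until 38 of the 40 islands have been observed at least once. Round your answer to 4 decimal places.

111.1417

Going from k to k+1 distinct takes a geometric number of trips with mean 40/(40-k).
Sum over k = 0,...,37: E = 40/40 + 40/39 + 40/38 + ... + 40/4 + 40/3 = 111.14172.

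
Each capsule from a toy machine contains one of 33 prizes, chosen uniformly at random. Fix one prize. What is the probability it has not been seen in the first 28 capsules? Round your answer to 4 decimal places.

On each capsule the fixed prize fails to appear with probability 32/33.
P(still missing after 28) = (32/33)^28 = 0.42248.

0.4225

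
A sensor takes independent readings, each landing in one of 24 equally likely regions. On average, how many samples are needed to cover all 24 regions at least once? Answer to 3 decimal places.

90.623

Split into phases: going from k distinct to k+1 distinct takes on average 24/(24-k) samples.
E[T] = 24/24 + 24/23 + 24/22 + ... + 24/2 + 24/1 = 24·H_{24}.
H_{24} = 3.7760, so E[T] = 90.6230.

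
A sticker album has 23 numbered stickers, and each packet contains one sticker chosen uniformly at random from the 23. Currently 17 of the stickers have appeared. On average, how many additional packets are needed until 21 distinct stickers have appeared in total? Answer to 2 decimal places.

From k distinct to k+1 distinct takes on average 23/(23-k) packets.
Sum over k = 17,...,20: E = 23/6 + 23/5 + 23/4 + 23/3 = 21.850.

21.85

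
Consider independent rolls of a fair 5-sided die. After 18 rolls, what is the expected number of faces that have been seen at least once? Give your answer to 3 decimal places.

For each face, P(seen in 18 rolls) = 1 - (4/5)^18 = 0.9820.
By linearity of expectation, E[distinct seen] = 5·(1 - (4/5)^18) = 4.9099.

4.910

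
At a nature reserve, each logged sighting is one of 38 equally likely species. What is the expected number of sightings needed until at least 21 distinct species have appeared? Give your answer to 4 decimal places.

With k distinct species already seen, the next new one arrives after an expected 38/(38-k) sightings.
Sum over k = 0,...,20: E = 38/38 + 38/37 + 38/36 + ... + 38/19 + 38/18 = 29.95728.

29.9573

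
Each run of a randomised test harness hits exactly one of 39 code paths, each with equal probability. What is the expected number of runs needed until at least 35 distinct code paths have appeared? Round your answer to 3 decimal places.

84.638

Going from k to k+1 distinct takes a geometric number of runs with mean 39/(39-k).
Sum over k = 0,...,34: E = 39/39 + 39/38 + 39/37 + ... + 39/6 + 39/5 = 84.6382.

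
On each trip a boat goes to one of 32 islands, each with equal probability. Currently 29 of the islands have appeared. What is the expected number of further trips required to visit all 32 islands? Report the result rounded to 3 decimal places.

58.667

The wait to go from k to k+1 distinct islands is geometric with mean 32/(32-k).
Sum over k = 29,...,31: E = 32/3 + 32/2 + 32/1 = 58.6667.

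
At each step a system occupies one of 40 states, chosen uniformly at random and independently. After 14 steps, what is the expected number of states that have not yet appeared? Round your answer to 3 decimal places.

For each state, P(unseen after 14) = (39/40)^14 = 0.7016.
By linearity of expectation, E[unseen] = 40·(39/40)^14 = 28.0624.

28.062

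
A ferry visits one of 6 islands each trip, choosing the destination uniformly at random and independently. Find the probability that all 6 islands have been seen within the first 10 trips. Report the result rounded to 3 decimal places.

0.272

Let A_i be the event that island i is missing after 10 trips. By inclusion–exclusion on the A_i,
P(all seen) = Σ_{j=0}^{6} (-1)^j C(6,j)((6-j)/6)^10
= 1.0000 - 0.9690 + 0.2601 - 0.0195 + 0.0003 - 0.0000 + 0.0000
= 0.2718.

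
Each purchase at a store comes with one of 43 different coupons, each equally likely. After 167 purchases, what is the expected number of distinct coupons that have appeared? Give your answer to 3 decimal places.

42.155

For each coupon, P(seen in 167 purchases) = 1 - (42/43)^167 = 0.9803.
By linearity of expectation, E[distinct seen] = 43·(1 - (42/43)^167) = 42.1550.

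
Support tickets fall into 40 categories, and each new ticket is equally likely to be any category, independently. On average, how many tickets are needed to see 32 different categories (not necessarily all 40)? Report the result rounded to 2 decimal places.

62.43

With k distinct categories already seen, the next new one arrives after an expected 40/(40-k) tickets.
Sum over k = 0,...,31: E = 40/40 + 40/39 + 40/38 + ... + 40/10 + 40/9 = 62.427.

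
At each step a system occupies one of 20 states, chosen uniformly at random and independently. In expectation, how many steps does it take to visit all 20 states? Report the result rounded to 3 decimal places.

71.955

Split into phases: going from k distinct to k+1 distinct takes on average 20/(20-k) steps.
E[T] = 20/20 + 20/19 + 20/18 + ... + 20/2 + 20/1 = 20·H_{20}.
H_{20} = 3.5977, so E[T] = 71.9548.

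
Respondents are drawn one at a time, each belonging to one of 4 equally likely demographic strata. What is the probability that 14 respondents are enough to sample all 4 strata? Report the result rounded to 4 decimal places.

By inclusion–exclusion over which strata are missing,
P(all seen) = Σ_{j=0}^{4} (-1)^j C(4,j)((4-j)/4)^14
= 1.00000 - 0.07127 + 0.00037 - 0.00000 + 0.00000
= 0.92909.

0.9291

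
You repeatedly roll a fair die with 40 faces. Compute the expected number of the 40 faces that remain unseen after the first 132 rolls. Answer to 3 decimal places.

1.415

For each face, P(unseen after 132) = (39/40)^132 = 0.0354.
By linearity of expectation, E[unseen] = 40·(39/40)^132 = 1.4147.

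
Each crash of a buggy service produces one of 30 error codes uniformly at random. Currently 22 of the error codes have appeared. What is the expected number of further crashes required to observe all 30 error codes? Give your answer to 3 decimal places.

The wait to go from k to k+1 distinct error codes is geometric with mean 30/(30-k).
Sum over k = 22,...,29: E = 30/8 + 30/7 + 30/6 + ... + 30/2 + 30/1 = 81.5357.

81.536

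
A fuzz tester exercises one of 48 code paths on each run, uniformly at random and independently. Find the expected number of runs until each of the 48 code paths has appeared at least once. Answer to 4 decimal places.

After k distinct code paths have appeared, the next run gives a new one with probability (48-k)/48, so the expected wait for the (k+1)-th is 48/(48-k).
E[T] = 48/48 + 48/47 + 48/46 + ... + 48/2 + 48/1 = 48·H_{48}.
H_{48} = 4.45880, so E[T] = 214.02226.

214.0223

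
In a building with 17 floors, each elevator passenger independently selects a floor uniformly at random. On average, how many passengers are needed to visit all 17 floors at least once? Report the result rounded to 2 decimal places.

58.47

Split into phases: going from k distinct to k+1 distinct takes on average 17/(17-k) passengers.
E[T] = 17/17 + 17/16 + 17/15 + ... + 17/2 + 17/1 = 17·H_{17}.
H_{17} = 3.440, so E[T] = 58.472.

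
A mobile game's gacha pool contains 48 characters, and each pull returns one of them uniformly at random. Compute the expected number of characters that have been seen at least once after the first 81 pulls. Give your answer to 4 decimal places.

For each character, P(seen in 81 pulls) = 1 - (47/48)^81 = 0.81829.
By linearity of expectation, E[distinct seen] = 48·(1 - (47/48)^81) = 39.27777.

39.2778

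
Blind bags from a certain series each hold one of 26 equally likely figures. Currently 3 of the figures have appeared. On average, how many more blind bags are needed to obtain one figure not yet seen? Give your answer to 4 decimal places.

Each blind bag yields a new figure with probability (26-3)/26 = 23/26, so the wait is geometric with mean 26/23.
E = 26/23 = 1.13043.

1.1304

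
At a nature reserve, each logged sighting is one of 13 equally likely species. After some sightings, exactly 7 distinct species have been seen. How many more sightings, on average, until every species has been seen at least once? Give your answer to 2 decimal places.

The wait to go from k to k+1 distinct species is geometric with mean 13/(13-k).
Sum over k = 7,...,12: E = 13/6 + 13/5 + 13/4 + 13/3 + 13/2 + 13/1 = 31.850.

31.85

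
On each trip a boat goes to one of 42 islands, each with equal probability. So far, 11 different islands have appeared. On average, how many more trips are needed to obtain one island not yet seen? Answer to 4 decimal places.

1.3548

Each trip yields a new island with probability (42-11)/42 = 31/42, so the wait is geometric with mean 42/31.
E = 42/31 = 1.35484.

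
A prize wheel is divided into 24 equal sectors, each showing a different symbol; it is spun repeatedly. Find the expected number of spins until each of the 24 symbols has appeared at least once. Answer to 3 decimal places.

90.623

The wait to go from k to k+1 distinct symbols is geometric with mean 24/(24-k).
E[T] = 24/24 + 24/23 + 24/22 + ... + 24/2 + 24/1 = 24·H_{24}.
H_{24} = 3.7760, so E[T] = 90.6230.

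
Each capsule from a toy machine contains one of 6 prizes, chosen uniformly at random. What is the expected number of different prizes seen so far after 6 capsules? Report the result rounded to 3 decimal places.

3.991

For each prize, P(seen in 6 capsules) = 1 - (5/6)^6 = 0.6651.
By linearity of expectation, E[distinct seen] = 6·(1 - (5/6)^6) = 3.9906.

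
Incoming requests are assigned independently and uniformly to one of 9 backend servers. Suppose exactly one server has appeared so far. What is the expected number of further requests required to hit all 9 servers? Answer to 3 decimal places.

24.461

The wait to go from k to k+1 distinct servers is geometric with mean 9/(9-k).
Sum over k = 1,...,8: E = 9/8 + 9/7 + 9/6 + ... + 9/2 + 9/1 = 24.4607.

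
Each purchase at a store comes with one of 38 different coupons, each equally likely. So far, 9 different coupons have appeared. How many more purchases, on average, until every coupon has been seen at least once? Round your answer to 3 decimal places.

With k distinct coupons already seen, the next new one takes an expected 38/(38-k) purchases.
Sum over k = 9,...,37: E = 38/29 + 38/28 + 38/27 + ... + 38/2 + 38/1 = 150.5428.

150.543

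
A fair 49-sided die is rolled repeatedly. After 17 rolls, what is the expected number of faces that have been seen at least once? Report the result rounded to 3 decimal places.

14.489

For each face, P(seen in 17 rolls) = 1 - (48/49)^17 = 0.2957.
By linearity of expectation, E[distinct seen] = 49·(1 - (48/49)^17) = 14.4885.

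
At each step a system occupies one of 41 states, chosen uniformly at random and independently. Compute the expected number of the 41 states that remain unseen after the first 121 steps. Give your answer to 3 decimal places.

2.066

For each state, P(unseen after 121) = (40/41)^121 = 0.0504.
By linearity of expectation, E[unseen] = 41·(40/41)^121 = 2.0663.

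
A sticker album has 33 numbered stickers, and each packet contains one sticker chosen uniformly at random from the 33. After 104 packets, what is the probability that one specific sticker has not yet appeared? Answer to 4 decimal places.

0.0408

Each packet misses the fixed sticker with probability (33-1)/33 = 32/33, independently.
P(still missing after 104) = (32/33)^104 = 0.04075.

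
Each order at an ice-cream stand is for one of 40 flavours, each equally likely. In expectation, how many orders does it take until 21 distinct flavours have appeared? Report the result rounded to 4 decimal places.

Going from k to k+1 distinct takes a geometric number of orders with mean 40/(40-k).
Sum over k = 0,...,20: E = 40/40 + 40/39 + 40/38 + ... + 40/21 + 40/20 = 29.23214.

29.2321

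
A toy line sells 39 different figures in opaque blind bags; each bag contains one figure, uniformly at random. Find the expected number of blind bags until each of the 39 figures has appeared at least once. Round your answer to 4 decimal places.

165.8882

Split into phases: going from k distinct to k+1 distinct takes on average 39/(39-k) blind bags.
E[T] = 39/39 + 39/38 + 39/37 + ... + 39/2 + 39/1 = 39·H_{39}.
H_{39} = 4.25354, so E[T] = 165.88818.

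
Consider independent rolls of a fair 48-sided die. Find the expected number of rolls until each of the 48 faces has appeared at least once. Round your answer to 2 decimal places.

214.02

Split into phases: going from k distinct to k+1 distinct takes on average 48/(48-k) rolls.
E[T] = 48/48 + 48/47 + 48/46 + ... + 48/2 + 48/1 = 48·H_{48}.
H_{48} = 4.459, so E[T] = 214.022.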